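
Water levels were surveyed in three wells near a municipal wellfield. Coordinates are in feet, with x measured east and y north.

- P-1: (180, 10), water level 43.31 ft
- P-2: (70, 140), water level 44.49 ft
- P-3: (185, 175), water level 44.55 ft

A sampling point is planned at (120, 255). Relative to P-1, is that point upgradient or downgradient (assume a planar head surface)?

upgradient

Taking P-1 as reference: P-2−P-1 = (-110, 130, +1.18); P-3−P-1 = (5, 165, +1.24).
Solve a·Δx + b·Δy = Δh: det = (-110)·165 − 5·130 = -18800.
∂h/∂x = [(+1.18)·165 − (+1.24)·130] / -18800 = -0.001782
∂h/∂y = [(-110)·(+1.24) − 5·(+1.18)] / -18800 = +0.007569
Head at (120, 255) = 43.31 + (-0.001782)·(-60) + (+0.007569)·(245) = 45.27 ft.
That is higher than the 43.31 ft at P-1, so the point is upgradient.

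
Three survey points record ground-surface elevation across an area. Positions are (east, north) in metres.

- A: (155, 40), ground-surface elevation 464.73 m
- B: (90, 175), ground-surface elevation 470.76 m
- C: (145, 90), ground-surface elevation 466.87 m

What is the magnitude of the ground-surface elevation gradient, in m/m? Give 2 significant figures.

Taking A as reference: B−A = (-65, 135, +6.03); C−A = (-10, 50, +2.14).
Solve a·Δx + b·Δy = Δz: det = (-65)·50 − (-10)·135 = -1900.
∂z/∂x = [(+6.03)·50 − (+2.14)·135] / -1900 = -0.006632
∂z/∂y = [(-65)·(+2.14) − (-10)·(+6.03)] / -1900 = +0.04147
|∇f| = √(-0.006632² + 0.04147²) = 0.042 m/m

0.042 m/m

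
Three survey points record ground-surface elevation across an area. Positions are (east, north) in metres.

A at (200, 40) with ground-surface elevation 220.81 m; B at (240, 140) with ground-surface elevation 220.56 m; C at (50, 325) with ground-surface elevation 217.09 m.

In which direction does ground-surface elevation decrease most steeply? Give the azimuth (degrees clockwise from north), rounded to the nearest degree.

302°

Three-point gradient (reference A): Δ to B = (40, 100, -0.25), Δ to C = (-150, 285, -3.72).
∂z/∂x = +0.01139, ∂z/∂y = -0.007057 (det = 26400).
Steepest decrease is along −∇f: components (-0.01139 E, +0.007057 N).
Azimuth = atan2(-0.01139, +0.007057) = 301.8° ≈ 302°.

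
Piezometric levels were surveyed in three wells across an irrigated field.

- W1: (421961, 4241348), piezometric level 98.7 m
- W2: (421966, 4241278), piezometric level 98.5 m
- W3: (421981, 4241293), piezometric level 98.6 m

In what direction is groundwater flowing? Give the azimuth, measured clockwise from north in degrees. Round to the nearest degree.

229°

Differences from W1: to W2 (Δx, Δy, Δh) = (5, -70, -0.2); to W3 = (20, -55, -0.1).
Solve a·Δx + b·Δy = Δh: det = 5·(-55) − 20·(-70) = 1125.
∂h/∂x = [(-0.2)·(-55) − (-0.1)·(-70)] / 1125 = +0.003556
∂h/∂y = [5·(-0.1) − 20·(-0.2)] / 1125 = +0.003111
Flow direction (−∇h) has components (-0.003556 E, -0.003111 N).
Azimuth = atan2(E, N) = atan2(-0.003556, -0.003111) = 228.8° ≈ 229°.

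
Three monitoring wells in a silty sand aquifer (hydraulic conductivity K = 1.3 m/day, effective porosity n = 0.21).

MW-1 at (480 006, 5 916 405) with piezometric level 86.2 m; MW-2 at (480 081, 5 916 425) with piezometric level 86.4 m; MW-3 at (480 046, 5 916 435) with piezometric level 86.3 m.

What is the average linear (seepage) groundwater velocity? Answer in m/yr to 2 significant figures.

6.3 m/yr

Taking MW-1 as reference: MW-2−MW-1 = (75, 20, +0.2); MW-3−MW-1 = (40, 30, +0.1).
Solve a·Δx + b·Δy = Δh: det = 75·30 − 40·20 = 1450.
∂h/∂x = [(+0.2)·30 − (+0.1)·20] / 1450 = +0.002759
∂h/∂y = [75·(+0.1) − 40·(+0.2)] / 1450 = -0.0003448
|∇h| = √(0.002759² + -0.0003448²) = 0.00278
Seepage velocity v = K·i/n = 1.3 × 0.00278 / 0.21 = 0.01721 m/day = 6.286 m/yr.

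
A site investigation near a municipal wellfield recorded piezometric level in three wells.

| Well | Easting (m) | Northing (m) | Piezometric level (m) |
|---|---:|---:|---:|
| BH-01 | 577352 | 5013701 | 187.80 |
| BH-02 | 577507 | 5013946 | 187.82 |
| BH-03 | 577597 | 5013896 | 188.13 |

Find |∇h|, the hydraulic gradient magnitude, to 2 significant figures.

Taking BH-01 as reference: BH-02−BH-01 = (155, 245, +0.02); BH-03−BH-01 = (245, 195, +0.33).
Determinant of the coordinate differences = 155·195 − 245·245 = -29800.
∂h/∂x = [(+0.02)·195 − (+0.33)·245] / -29800 = +0.002582
∂h/∂y = [155·(+0.33) − 245·(+0.02)] / -29800 = -0.001552
|∇h| = √(0.002582² + -0.001552²) = 0.003013

0.0030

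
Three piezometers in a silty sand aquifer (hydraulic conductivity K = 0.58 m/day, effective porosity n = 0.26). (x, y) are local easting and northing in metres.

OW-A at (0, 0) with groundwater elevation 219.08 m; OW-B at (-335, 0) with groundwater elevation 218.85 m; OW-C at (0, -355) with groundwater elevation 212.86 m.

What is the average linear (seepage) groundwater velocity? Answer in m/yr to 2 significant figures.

14 m/yr

∂h/∂x = (218.85 − 219.08) / (-335 − 0) = +0.0006866
∂h/∂y = (212.86 − 219.08) / (-355 − 0) = +0.01752
|∇h| = √(0.0006866² + 0.01752²) = 0.01753
Seepage velocity v = K·i/n = 0.58 × 0.01753 / 0.26 = 0.03911 m/day = 14.28 m/yr.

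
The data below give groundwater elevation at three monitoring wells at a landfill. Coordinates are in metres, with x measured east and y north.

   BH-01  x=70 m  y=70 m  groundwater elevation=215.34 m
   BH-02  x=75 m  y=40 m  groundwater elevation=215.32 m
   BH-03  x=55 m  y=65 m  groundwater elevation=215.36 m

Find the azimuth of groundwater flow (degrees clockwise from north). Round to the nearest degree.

With h = a·x + b·y + c and BH-01 as origin, the differences give:
  5·a + (-30)·b = -0.02
  (-15)·a + (-5)·b = +0.02
Eliminate b (×(-5) and ×(-30), subtract): -475·a = 0.700 → a = ∂h/∂x = -0.001474
Back-substitute: b = ∂h/∂y = +0.0004211.
Flow direction (−∇h) has components (+0.001474 E, -0.0004211 N).
Azimuth = atan2(E, N) = atan2(+0.001474, -0.0004211) = 105.9° ≈ 106°.

106°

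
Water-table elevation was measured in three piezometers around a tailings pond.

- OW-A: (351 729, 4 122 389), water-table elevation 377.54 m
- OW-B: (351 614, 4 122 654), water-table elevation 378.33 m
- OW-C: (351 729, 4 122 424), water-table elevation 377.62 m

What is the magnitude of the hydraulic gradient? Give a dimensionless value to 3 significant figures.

Three-point gradient (reference OW-A): Δ to OW-B = (-115, 265, +0.79), Δ to OW-C = (0, 35, +0.08).
∂h/∂x = -0.001602, ∂h/∂y = +0.002286 (det = -4025).
|∇h| = √(-0.001602² + 0.002286²) = 0.002791

0.00279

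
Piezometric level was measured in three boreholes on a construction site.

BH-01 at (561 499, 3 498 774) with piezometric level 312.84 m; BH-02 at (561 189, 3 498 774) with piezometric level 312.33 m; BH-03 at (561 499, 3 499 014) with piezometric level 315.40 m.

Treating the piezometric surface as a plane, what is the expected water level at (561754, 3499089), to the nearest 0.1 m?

316.6 m

∂h/∂x = (312.33 − 312.84) / (561189 − 561499) = +0.001645
∂h/∂y = (315.40 − 312.84) / (3499014 − 3498774) = +0.01067
h(561754, 3499089) = 312.84 + (+0.001645)·(255) + (+0.01067)·(315) = 312.84 +0.420 +3.360 = 316.620 m.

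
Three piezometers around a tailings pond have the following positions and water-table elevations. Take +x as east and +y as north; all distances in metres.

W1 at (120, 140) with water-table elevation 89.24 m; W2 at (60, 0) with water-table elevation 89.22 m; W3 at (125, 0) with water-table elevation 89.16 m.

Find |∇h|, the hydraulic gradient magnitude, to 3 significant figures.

0.00107

Differences from W1: to W2 (Δx, Δy, Δh) = (-60, -140, -0.02); to W3 = (5, -140, -0.08).
Determinant of the coordinate differences = (-60)·(-140) − 5·(-140) = 9100.
∂h/∂x = [(-0.02)·(-140) − (-0.08)·(-140)] / 9100 = -0.0009231
∂h/∂y = [(-60)·(-0.08) − 5·(-0.02)] / 9100 = +0.0005385
|∇h| = √(-0.0009231² + 0.0005385²) = 0.001069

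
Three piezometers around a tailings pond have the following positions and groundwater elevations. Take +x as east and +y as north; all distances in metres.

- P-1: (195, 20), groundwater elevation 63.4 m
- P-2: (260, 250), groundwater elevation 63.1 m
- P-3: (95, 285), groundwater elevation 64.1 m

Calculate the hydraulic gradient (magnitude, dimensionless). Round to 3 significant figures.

0.00599

Three-point gradient (reference P-1): Δ to P-2 = (65, 230, -0.3), Δ to P-3 = (-100, 265, +0.7).
∂h/∂x = -0.005979, ∂h/∂y = +0.0003853 (det = 40225).
|∇h| = √(-0.005979² + 0.0003853²) = 0.005991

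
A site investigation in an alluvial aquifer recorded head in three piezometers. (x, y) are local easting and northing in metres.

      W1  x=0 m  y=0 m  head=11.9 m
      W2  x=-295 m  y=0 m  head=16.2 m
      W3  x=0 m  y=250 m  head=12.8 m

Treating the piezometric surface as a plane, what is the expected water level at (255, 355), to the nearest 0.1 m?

9.5 m

∂h/∂x = (16.2 − 11.9) / (-295 − 0) = -0.01458
∂h/∂y = (12.8 − 11.9) / (250 − 0) = +0.003600
h(255, 355) = 11.9 + (-0.01458)·(255) + (+0.003600)·(355) = 11.9 -3.717 +1.278 = 9.461 m.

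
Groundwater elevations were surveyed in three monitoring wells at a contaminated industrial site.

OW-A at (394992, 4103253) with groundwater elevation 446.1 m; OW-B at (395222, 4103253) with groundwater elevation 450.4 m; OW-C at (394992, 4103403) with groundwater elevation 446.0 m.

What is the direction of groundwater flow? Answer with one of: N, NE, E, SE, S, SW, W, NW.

∂h/∂x = (450.4 − 446.1) / (395222 − 394992) = +0.01870
∂h/∂y = (446.0 − 446.1) / (4103403 − 4103253) = -0.0006667
Flow = −∇h = (-0.01870 east, +0.0006667 north), which points west.

W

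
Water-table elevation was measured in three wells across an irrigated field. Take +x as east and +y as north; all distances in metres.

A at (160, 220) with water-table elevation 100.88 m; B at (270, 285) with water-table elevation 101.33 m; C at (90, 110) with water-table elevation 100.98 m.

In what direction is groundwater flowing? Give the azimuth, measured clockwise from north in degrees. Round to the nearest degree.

307°

Three-point gradient (reference A): Δ to B = (110, 65, +0.45), Δ to C = (-70, -110, +0.10).
∂h/∂x = +0.007417, ∂h/∂y = -0.005629 (det = -7550).
Flow direction (−∇h) has components (-0.007417 E, +0.005629 N).
Azimuth = atan2(E, N) = atan2(-0.007417, +0.005629) = 307.2° ≈ 307°.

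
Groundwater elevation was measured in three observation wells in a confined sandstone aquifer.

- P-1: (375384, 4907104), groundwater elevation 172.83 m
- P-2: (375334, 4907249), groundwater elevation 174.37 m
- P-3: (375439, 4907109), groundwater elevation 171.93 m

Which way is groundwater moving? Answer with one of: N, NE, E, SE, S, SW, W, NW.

E

Taking P-1 as reference: P-2−P-1 = (-50, 145, +1.54); P-3−P-1 = (55, 5, -0.90).
Determinant of the coordinate differences = (-50)·5 − 55·145 = -8225.
∂h/∂x = [(+1.54)·5 − (-0.90)·145] / -8225 = -0.01680
∂h/∂y = [(-50)·(-0.90) − 55·(+1.54)] / -8225 = +0.004827
Flow = −∇h = (+0.01680 east, -0.004827 north), which points east.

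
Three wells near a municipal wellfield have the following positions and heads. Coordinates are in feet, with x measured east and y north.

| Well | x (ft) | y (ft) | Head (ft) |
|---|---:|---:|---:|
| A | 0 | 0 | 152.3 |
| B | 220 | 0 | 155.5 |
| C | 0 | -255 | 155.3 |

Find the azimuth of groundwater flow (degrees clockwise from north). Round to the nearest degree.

309°

∂h/∂x = (155.5 − 152.3) / (220 − 0) = +0.01455
∂h/∂y = (155.3 − 152.3) / (-255 − 0) = -0.01176
Flow direction (−∇h) has components (-0.01455 E, +0.01176 N).
Azimuth = atan2(E, N) = atan2(-0.01455, +0.01176) = 309.0° ≈ 309°.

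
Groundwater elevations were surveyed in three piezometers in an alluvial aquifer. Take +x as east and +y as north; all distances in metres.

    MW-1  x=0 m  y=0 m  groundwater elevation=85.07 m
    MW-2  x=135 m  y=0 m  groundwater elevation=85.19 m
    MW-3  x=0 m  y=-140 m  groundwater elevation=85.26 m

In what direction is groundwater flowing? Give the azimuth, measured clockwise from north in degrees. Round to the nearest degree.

∂h/∂x = (85.19 − 85.07) / (135 − 0) = +0.0008889
∂h/∂y = (85.26 − 85.07) / (-140 − 0) = -0.001357
Flow direction (−∇h) has components (-0.0008889 E, +0.001357 N).
Azimuth = atan2(E, N) = atan2(-0.0008889, +0.001357) = 326.8° ≈ 327°.

327°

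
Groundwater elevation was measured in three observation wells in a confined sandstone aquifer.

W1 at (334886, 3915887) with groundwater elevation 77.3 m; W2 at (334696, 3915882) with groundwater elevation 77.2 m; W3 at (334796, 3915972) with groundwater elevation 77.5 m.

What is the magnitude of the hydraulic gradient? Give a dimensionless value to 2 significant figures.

0.0029

Taking W1 as reference: W2−W1 = (-190, -5, -0.1); W3−W1 = (-90, 85, +0.2).
Solve a·Δx + b·Δy = Δh: det = (-190)·85 − (-90)·(-5) = -16600.
∂h/∂x = [(-0.1)·85 − (+0.2)·(-5)] / -16600 = +0.0004518
∂h/∂y = [(-190)·(+0.2) − (-90)·(-0.1)] / -16600 = +0.002831
|∇h| = √(0.0004518² + 0.002831²) = 0.002867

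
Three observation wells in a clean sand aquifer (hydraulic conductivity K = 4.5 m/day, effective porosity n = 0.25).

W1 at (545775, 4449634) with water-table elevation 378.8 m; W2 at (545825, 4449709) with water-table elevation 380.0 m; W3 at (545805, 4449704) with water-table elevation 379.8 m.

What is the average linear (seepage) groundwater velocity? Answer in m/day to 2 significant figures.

Differences from W1: to W2 (Δx, Δy, Δh) = (50, 75, +1.2); to W3 = (30, 70, +1.0).
Solve a·Δx + b·Δy = Δh: det = 50·70 − 30·75 = 1250.
∂h/∂x = [(+1.2)·70 − (+1.0)·75] / 1250 = +0.007200
∂h/∂y = [50·(+1.0) − 30·(+1.2)] / 1250 = +0.01120
|∇h| = √(0.007200² + 0.01120²) = 0.01331
Seepage velocity v = K·i/n = 4.5 × 0.01331 / 0.25 = 0.2396 m/day.

0.24 m/day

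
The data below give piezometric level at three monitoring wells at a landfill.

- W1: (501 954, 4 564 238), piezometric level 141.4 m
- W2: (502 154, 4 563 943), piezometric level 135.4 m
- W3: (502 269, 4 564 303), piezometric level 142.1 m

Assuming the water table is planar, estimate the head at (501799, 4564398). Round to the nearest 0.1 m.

Three-point gradient (reference W1): Δ to W2 = (200, -295, -6.0), Δ to W3 = (315, 65, +0.7).
∂h/∂x = -0.001732, ∂h/∂y = +0.01916 (det = 105925).
h(501799, 4564398) = 141.4 + (-0.001732)·(-155) + (+0.01916)·(160) = 141.4 +0.269 +3.066 = 144.735 m.

144.7 m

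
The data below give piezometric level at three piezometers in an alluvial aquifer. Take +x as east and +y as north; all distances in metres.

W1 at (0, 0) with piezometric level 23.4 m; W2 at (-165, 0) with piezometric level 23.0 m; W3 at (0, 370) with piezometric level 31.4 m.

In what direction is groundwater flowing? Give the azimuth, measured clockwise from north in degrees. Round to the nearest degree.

∂h/∂x = (23.0 − 23.4) / (-165 − 0) = +0.002424
∂h/∂y = (31.4 − 23.4) / (370 − 0) = +0.02162
Flow direction (−∇h) has components (-0.002424 E, -0.02162 N).
Azimuth = atan2(E, N) = atan2(-0.002424, -0.02162) = 186.4° ≈ 186°.

186°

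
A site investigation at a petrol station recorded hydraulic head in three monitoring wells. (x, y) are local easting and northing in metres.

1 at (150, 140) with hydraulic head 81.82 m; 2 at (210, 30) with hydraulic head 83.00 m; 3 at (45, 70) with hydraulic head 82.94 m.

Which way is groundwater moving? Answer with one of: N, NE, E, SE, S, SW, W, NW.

N

With h = a·x + b·y + c and 1 as origin, the differences give:
  60·a + (-110)·b = +1.18
  (-105)·a + (-70)·b = +1.12
Eliminate b (×(-70) and ×(-110), subtract): -15750·a = 40.600 → a = ∂h/∂x = -0.002578
Back-substitute: b = ∂h/∂y = -0.01213.
Flow = −∇h = (+0.002578 east, +0.01213 north), which points north.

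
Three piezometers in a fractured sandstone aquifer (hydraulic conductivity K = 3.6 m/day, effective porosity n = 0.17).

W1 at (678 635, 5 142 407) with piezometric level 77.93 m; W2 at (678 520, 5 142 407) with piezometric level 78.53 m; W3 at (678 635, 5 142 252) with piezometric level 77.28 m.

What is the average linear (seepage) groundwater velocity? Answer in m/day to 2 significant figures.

∂h/∂x = (78.53 − 77.93) / (678520 − 678635) = -0.005217
∂h/∂y = (77.28 − 77.93) / (5142252 − 5142407) = +0.004194
|∇h| = √(-0.005217² + 0.004194²) = 0.006694
Seepage velocity v = K·i/n = 3.6 × 0.006694 / 0.17 = 0.1418 m/day.

0.14 m/day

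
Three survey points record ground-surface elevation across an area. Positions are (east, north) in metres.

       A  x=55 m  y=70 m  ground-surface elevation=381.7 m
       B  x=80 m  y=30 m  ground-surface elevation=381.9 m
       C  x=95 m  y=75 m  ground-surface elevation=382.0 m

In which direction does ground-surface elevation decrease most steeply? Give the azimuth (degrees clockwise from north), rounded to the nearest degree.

272°

With z = a·x + b·y + c and A as origin, the differences give:
  25·a + (-40)·b = +0.2
  40·a + 5·b = +0.3
Eliminate b (×5 and ×(-40), subtract): 1725·a = 13.00 → a = ∂z/∂x = +0.007536
Back-substitute: b = ∂z/∂y = -0.0002899.
Steepest decrease is along −∇f: components (-0.007536 E, +0.0002899 N).
Azimuth = atan2(-0.007536, +0.0002899) = 272.2° ≈ 272°.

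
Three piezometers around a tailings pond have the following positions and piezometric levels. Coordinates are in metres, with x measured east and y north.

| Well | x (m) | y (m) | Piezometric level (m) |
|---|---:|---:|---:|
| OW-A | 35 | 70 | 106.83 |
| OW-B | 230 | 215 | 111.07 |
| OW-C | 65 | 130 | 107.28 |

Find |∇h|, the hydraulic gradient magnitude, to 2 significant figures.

With h = a·x + b·y + c and OW-A as origin, the differences give:
  195·a + 145·b = +4.24
  30·a + 60·b = +0.45
Eliminate b (×60 and ×145, subtract): 7350·a = 189.150 → a = ∂h/∂x = +0.02573
Back-substitute: b = ∂h/∂y = -0.005367.
|∇h| = √(0.02573² + -0.005367²) = 0.02628

0.026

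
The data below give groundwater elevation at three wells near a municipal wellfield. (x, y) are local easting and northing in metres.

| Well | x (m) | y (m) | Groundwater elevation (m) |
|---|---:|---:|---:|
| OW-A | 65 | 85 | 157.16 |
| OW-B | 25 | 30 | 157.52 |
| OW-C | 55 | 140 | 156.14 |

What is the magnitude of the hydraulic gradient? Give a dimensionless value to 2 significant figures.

0.021

Taking OW-A as reference: OW-B−OW-A = (-40, -55, +0.36); OW-C−OW-A = (-10, 55, -1.02).
Determinant of the coordinate differences = (-40)·55 − (-10)·(-55) = -2750.
∂h/∂x = [(+0.36)·55 − (-1.02)·(-55)] / -2750 = +0.01320
∂h/∂y = [(-40)·(-1.02) − (-10)·(+0.36)] / -2750 = -0.01615
|∇h| = √(0.01320² + -0.01615²) = 0.02086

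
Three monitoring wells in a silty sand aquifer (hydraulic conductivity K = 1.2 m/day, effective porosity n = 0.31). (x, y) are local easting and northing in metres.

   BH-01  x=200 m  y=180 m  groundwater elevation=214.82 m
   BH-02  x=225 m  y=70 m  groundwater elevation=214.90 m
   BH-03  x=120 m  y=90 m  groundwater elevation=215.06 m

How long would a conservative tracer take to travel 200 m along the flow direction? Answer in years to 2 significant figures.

With h = a·x + b·y + c and BH-01 as origin, the differences give:
  25·a + (-110)·b = +0.08
  (-80)·a + (-90)·b = +0.24
Eliminate b (×(-90) and ×(-110), subtract): -11050·a = 19.200 → a = ∂h/∂x = -0.001738
Back-substitute: b = ∂h/∂y = -0.001122.
|∇h| = √(-0.001738² + -0.001122²) = 0.002069
Seepage velocity v = K·i/n = 1.2 × 0.002069 / 0.31 = 0.008009 m/day.
t = 200 / 0.008009 = 2.497e+04 days = 68.4 years.

68 years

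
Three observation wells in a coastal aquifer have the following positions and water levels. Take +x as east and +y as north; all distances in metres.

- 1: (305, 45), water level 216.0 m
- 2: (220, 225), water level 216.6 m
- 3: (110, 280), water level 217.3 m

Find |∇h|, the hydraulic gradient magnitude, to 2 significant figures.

0.0062

With h = a·x + b·y + c and 1 as origin, the differences give:
  (-85)·a + 180·b = +0.6
  (-195)·a + 235·b = +1.3
Eliminate b (×235 and ×180, subtract): 15125·a = -93.00 → a = ∂h/∂x = -0.006149
Back-substitute: b = ∂h/∂y = +0.0004298.
|∇h| = √(-0.006149² + 0.0004298²) = 0.006164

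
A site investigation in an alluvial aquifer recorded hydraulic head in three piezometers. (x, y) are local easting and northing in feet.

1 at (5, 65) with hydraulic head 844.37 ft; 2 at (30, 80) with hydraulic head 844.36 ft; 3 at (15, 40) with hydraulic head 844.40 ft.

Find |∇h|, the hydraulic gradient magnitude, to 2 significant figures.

0.0011

Three-point gradient (reference 1): Δ to 2 = (25, 15, -0.01), Δ to 3 = (10, -25, +0.03).
∂h/∂x = +0.0002581, ∂h/∂y = -0.001097 (det = -775).
|∇h| = √(0.0002581² + -0.001097²) = 0.001127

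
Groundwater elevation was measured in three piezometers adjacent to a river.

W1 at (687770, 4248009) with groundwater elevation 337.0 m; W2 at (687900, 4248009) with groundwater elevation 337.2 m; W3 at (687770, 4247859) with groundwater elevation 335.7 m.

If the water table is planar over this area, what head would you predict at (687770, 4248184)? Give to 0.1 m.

∂h/∂x = (337.2 − 337.0) / (687900 − 687770) = +0.001538
∂h/∂y = (335.7 − 337.0) / (4247859 − 4248009) = +0.008667
h(687770, 4248184) = 337.0 + (+0.001538)·(0) + (+0.008667)·(175) = 337.0 +0.000 +1.517 = 338.517 m.

338.5 m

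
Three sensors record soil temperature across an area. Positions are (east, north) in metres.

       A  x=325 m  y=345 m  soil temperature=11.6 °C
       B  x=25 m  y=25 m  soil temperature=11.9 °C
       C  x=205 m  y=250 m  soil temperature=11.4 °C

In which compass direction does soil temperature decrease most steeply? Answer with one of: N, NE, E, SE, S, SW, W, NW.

Three-point gradient (reference A): Δ to B = (-300, -320, +0.3), Δ to C = (-120, -95, -0.2).
∂T/∂x = +0.009343, ∂T/∂y = -0.009697 (det = -9900).
Steepest decrease is along −∇f = (-0.009343 E, +0.009697 N) → northwest.

NW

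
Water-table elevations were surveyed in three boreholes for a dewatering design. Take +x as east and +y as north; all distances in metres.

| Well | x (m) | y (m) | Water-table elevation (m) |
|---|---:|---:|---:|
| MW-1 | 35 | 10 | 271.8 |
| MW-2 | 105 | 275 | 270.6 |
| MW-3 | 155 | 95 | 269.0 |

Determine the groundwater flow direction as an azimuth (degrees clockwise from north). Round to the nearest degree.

With h = a·x + b·y + c and MW-1 as origin, the differences give:
  70·a + 265·b = -1.2
  120·a + 85·b = -2.8
Eliminate b (×85 and ×265, subtract): -25850·a = 640.00 → a = ∂h/∂x = -0.02476
Back-substitute: b = ∂h/∂y = +0.002012.
Flow direction (−∇h) has components (+0.02476 E, -0.002012 N).
Azimuth = atan2(E, N) = atan2(+0.02476, -0.002012) = 94.6° ≈ 095°.

095°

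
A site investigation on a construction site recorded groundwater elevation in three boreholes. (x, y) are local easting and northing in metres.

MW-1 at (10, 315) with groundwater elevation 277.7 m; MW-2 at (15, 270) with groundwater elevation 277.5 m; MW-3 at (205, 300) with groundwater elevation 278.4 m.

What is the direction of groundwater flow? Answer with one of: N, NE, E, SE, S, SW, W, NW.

Three-point gradient (reference MW-1): Δ to MW-2 = (5, -45, -0.2), Δ to MW-3 = (195, -15, +0.7).
∂h/∂x = +0.003966, ∂h/∂y = +0.004885 (det = 8700).
Flow = −∇h = (-0.003966 east, -0.004885 north), which points southwest.

SW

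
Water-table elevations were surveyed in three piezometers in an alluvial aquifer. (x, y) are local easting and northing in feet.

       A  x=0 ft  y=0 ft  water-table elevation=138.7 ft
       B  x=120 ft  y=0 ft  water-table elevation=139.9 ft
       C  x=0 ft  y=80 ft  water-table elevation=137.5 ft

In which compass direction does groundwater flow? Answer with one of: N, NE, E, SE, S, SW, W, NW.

∂h/∂x = (139.9 − 138.7) / (120 − 0) = +0.01000
∂h/∂y = (137.5 − 138.7) / (80 − 0) = -0.01500
Flow = −∇h = (-0.01000 east, +0.01500 north), which points northwest.

NW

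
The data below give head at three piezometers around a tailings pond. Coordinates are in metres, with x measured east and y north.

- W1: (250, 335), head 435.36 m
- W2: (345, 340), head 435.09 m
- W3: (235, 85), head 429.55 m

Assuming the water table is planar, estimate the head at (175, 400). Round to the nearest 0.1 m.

437.2 m

Taking W1 as reference: W2−W1 = (95, 5, -0.27); W3−W1 = (-15, -250, -5.81).
Determinant of the coordinate differences = 95·(-250) − (-15)·5 = -23675.
∂h/∂x = [(-0.27)·(-250) − (-5.81)·5] / -23675 = -0.004078
∂h/∂y = [95·(-5.81) − (-15)·(-0.27)] / -23675 = +0.02348
h(175, 400) = 435.36 + (-0.004078)·(-75) + (+0.02348)·(65) = 435.36 +0.306 +1.527 = 437.192 m.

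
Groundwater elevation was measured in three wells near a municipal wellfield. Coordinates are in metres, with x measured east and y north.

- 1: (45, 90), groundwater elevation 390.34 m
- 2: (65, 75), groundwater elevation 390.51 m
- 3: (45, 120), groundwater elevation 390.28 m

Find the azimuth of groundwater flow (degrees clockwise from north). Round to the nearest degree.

With h = a·x + b·y + c and 1 as origin, the differences give:
  20·a + (-15)·b = +0.17
  0·a + 30·b = -0.06
Eliminate b (×30 and ×(-15), subtract): 600·a = 4.200 → a = ∂h/∂x = +0.007000
Back-substitute: b = ∂h/∂y = -0.002000.
Flow direction (−∇h) has components (-0.007000 E, +0.002000 N).
Azimuth = atan2(E, N) = atan2(-0.007000, +0.002000) = 285.9° ≈ 286°.

286°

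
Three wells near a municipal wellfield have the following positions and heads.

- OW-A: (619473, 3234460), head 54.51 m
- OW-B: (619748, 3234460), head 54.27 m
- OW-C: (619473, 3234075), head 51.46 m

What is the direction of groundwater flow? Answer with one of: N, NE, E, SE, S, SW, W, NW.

S

∂h/∂x = (54.27 − 54.51) / (619748 − 619473) = -0.0008727
∂h/∂y = (51.46 − 54.51) / (3234075 − 3234460) = +0.007922
Flow = −∇h = (+0.0008727 east, -0.007922 north), which points south.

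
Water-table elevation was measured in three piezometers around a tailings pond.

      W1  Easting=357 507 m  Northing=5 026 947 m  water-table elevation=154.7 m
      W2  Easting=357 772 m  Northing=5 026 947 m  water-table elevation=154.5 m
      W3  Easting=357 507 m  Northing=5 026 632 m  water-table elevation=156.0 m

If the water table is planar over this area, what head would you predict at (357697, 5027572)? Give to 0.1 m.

∂h/∂x = (154.5 − 154.7) / (357772 − 357507) = -0.0007547
∂h/∂y = (156.0 − 154.7) / (5026632 − 5026947) = -0.004127
h(357697, 5027572) = 154.7 + (-0.0007547)·(190) + (-0.004127)·(625) = 154.7 -0.143 -2.579 = 151.977 m.

152.0 m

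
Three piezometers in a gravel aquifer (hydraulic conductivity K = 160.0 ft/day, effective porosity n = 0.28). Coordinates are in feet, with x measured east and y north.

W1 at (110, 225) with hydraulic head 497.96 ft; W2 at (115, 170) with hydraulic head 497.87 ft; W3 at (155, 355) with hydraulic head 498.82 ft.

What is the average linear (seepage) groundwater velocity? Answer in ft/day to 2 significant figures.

6.7 ft/day

With h = a·x + b·y + c and W1 as origin, the differences give:
  5·a + (-55)·b = -0.09
  45·a + 130·b = +0.86
Eliminate b (×130 and ×(-55), subtract): 3125·a = 35.600 → a = ∂h/∂x = +0.01139
Back-substitute: b = ∂h/∂y = +0.002672.
|∇h| = √(0.01139² + 0.002672²) = 0.0117
Seepage velocity v = K·i/n = 160.0 × 0.0117 / 0.28 = 6.686 ft/day.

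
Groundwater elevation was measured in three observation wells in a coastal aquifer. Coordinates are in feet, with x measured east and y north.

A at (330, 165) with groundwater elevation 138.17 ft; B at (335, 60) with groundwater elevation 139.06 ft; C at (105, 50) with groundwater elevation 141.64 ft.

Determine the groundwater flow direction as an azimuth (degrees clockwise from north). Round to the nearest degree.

Three-point gradient (reference A): Δ to B = (5, -105, +0.89), Δ to C = (-225, -115, +3.47).
∂h/∂x = -0.01083, ∂h/∂y = -0.008992 (det = -24200).
Flow direction (−∇h) has components (+0.01083 E, +0.008992 N).
Azimuth = atan2(E, N) = atan2(+0.01083, +0.008992) = 50.3° ≈ 050°.

050°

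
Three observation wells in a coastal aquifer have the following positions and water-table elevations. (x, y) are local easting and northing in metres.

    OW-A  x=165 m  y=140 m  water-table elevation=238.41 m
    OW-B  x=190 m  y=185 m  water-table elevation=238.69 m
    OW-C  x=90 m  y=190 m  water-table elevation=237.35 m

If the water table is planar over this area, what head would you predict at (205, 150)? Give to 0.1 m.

238.9 m

Differences from OW-A: to OW-B (Δx, Δy, Δh) = (25, 45, +0.28); to OW-C = (-75, 50, -1.06).
Solve a·Δx + b·Δy = Δh: det = 25·50 − (-75)·45 = 4625.
∂h/∂x = [(+0.28)·50 − (-1.06)·45] / 4625 = +0.01334
∂h/∂y = [25·(-1.06) − (-75)·(+0.28)] / 4625 = -0.001189
h(205, 150) = 238.41 + (+0.01334)·(40) + (-0.001189)·(10) = 238.41 +0.534 -0.012 = 238.932 m.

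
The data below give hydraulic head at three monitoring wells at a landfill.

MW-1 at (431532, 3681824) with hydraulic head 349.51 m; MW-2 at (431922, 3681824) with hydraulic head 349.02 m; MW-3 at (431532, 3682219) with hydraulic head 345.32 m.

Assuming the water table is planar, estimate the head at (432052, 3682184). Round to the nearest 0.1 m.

345.0 m

∂h/∂x = (349.02 − 349.51) / (431922 − 431532) = -0.001256
∂h/∂y = (345.32 − 349.51) / (3682219 − 3681824) = -0.01061
h(432052, 3682184) = 349.51 + (-0.001256)·(520) + (-0.01061)·(360) = 349.51 -0.653 -3.819 = 345.038 m.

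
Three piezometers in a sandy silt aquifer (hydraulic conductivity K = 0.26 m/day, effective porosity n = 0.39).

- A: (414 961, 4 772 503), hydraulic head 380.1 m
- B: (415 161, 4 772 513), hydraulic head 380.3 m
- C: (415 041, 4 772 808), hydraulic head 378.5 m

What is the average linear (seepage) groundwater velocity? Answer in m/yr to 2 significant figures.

With h = a·x + b·y + c and A as origin, the differences give:
  200·a + 10·b = +0.2
  80·a + 305·b = -1.6
Eliminate b (×305 and ×10, subtract): 60200·a = 77.00 → a = ∂h/∂x = +0.001279
Back-substitute: b = ∂h/∂y = -0.005581.
|∇h| = √(0.001279² + -0.005581²) = 0.005726
Seepage velocity v = K·i/n = 0.26 × 0.005726 / 0.39 = 0.003817 m/day = 1.394 m/yr.

1.4 m/yr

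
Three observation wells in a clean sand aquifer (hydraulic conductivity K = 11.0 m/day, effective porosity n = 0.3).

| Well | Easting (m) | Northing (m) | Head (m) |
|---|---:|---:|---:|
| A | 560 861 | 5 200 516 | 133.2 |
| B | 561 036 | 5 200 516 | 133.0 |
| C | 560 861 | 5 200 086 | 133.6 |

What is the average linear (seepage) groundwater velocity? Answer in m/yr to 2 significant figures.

20 m/yr

∂h/∂x = (133.0 − 133.2) / (561036 − 560861) = -0.001143
∂h/∂y = (133.6 − 133.2) / (5200086 − 5200516) = -0.0009302
|∇h| = √(-0.001143² + -0.0009302²) = 0.001474
Seepage velocity v = K·i/n = 11.0 × 0.001474 / 0.3 = 0.05405 m/day = 19.74 m/yr.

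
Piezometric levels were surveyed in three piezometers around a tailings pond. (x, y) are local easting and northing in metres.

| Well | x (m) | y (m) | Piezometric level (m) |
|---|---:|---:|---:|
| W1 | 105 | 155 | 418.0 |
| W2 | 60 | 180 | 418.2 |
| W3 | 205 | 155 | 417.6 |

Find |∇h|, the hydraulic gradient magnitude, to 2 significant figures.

0.0041

With h = a·x + b·y + c and W1 as origin, the differences give:
  (-45)·a + 25·b = +0.2
  100·a + 0·b = -0.4
Eliminate b (×0 and ×25, subtract): -2500·a = 10.00 → a = ∂h/∂x = -0.004000
Back-substitute: b = ∂h/∂y = +0.0008000.
|∇h| = √(-0.004000² + 0.0008000²) = 0.004079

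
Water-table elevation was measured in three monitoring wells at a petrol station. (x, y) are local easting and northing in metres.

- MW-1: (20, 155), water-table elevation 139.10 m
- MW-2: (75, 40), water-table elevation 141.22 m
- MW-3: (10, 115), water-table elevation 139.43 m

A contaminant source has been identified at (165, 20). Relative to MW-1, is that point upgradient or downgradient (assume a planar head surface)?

upgradient

Three-point gradient (reference MW-1): Δ to MW-2 = (55, -115, +2.12), Δ to MW-3 = (-10, -40, +0.33).
∂h/∂x = +0.01399, ∂h/∂y = -0.01175 (det = -3350).
Head at (165, 20) = 139.10 + (+0.01399)·(145) + (-0.01175)·(-135) = 142.71 m.
That is higher than the 139.10 m at MW-1, so the point is upgradient.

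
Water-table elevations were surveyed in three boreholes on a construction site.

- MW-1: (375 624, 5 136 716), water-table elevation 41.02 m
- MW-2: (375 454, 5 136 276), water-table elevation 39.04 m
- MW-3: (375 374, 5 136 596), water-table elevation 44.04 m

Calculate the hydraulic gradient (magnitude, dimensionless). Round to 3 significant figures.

With h = a·x + b·y + c and MW-1 as origin, the differences give:
  (-170)·a + (-440)·b = -1.98
  (-250)·a + (-120)·b = +3.02
Eliminate b (×(-120) and ×(-440), subtract): -89600·a = 1566.400 → a = ∂h/∂x = -0.01748
Back-substitute: b = ∂h/∂y = +0.01125.
|∇h| = √(-0.01748² + 0.01125²) = 0.02079

0.0208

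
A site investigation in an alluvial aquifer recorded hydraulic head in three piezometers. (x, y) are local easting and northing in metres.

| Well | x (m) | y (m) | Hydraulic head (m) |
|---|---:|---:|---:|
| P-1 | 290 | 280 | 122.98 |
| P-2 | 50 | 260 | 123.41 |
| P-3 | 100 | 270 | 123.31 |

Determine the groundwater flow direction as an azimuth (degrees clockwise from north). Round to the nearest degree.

Differences from P-1: to P-2 (Δx, Δy, Δh) = (-240, -20, +0.43); to P-3 = (-190, -10, +0.33).
Determinant of the coordinate differences = (-240)·(-10) − (-190)·(-20) = -1400.
∂h/∂x = [(+0.43)·(-10) − (+0.33)·(-20)] / -1400 = -0.001643
∂h/∂y = [(-240)·(+0.33) − (-190)·(+0.43)] / -1400 = -0.001786
Flow direction (−∇h) has components (+0.001643 E, +0.001786 N).
Azimuth = atan2(E, N) = atan2(+0.001643, +0.001786) = 42.6° ≈ 043°.

043°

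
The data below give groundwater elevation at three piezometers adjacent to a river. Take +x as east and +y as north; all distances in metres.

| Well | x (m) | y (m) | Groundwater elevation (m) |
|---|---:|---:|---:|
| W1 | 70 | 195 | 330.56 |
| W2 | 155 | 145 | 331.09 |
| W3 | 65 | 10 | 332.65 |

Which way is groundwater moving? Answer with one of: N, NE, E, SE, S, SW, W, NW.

Taking W1 as reference: W2−W1 = (85, -50, +0.53); W3−W1 = (-5, -185, +2.09).
Solve a·Δx + b·Δy = Δh: det = 85·(-185) − (-5)·(-50) = -15975.
∂h/∂x = [(+0.53)·(-185) − (+2.09)·(-50)] / -15975 = -0.0004038
∂h/∂y = [85·(+2.09) − (-5)·(+0.53)] / -15975 = -0.01129
Flow = −∇h = (+0.0004038 east, +0.01129 north), which points north.

N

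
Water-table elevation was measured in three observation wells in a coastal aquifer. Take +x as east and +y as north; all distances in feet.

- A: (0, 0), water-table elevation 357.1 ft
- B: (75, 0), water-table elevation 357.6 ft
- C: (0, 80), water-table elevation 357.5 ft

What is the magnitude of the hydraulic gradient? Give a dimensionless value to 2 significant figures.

0.0083

∂h/∂x = (357.6 − 357.1) / (75 − 0) = +0.006667
∂h/∂y = (357.5 − 357.1) / (80 − 0) = +0.005000
|∇h| = √(0.006667² + 0.005000²) = 0.008334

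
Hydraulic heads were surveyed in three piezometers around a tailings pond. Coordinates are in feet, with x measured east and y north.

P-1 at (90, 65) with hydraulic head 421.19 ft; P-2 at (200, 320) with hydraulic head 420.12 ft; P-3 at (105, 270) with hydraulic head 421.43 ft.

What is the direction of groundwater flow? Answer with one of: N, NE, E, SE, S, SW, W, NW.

E

With h = a·x + b·y + c and P-1 as origin, the differences give:
  110·a + 255·b = -1.07
  15·a + 205·b = +0.24
Eliminate b (×205 and ×255, subtract): 18725·a = -280.550 → a = ∂h/∂x = -0.01498
Back-substitute: b = ∂h/∂y = +0.002267.
Flow = −∇h = (+0.01498 east, -0.002267 north), which points east.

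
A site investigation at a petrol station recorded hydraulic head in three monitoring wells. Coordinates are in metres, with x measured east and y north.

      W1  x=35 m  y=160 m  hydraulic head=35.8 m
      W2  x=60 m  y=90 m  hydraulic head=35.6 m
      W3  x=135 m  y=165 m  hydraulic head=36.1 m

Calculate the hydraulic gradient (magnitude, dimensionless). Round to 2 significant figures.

Taking W1 as reference: W2−W1 = (25, -70, -0.2); W3−W1 = (100, 5, +0.3).
Solve a·Δx + b·Δy = Δh: det = 25·5 − 100·(-70) = 7125.
∂h/∂x = [(-0.2)·5 − (+0.3)·(-70)] / 7125 = +0.002807
∂h/∂y = [25·(+0.3) − 100·(-0.2)] / 7125 = +0.003860
|∇h| = √(0.002807² + 0.003860²) = 0.004773

0.0048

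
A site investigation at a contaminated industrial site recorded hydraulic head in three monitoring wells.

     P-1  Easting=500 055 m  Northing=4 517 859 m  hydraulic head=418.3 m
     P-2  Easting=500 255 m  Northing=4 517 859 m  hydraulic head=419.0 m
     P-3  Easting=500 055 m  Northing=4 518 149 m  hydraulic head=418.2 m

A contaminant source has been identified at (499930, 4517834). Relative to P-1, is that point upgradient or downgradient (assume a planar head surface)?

downgradient

∂h/∂x = (419.0 − 418.3) / (500255 − 500055) = +0.003500
∂h/∂y = (418.2 − 418.3) / (4518149 − 4517859) = -0.0003448
Head at (499930, 4517834) = 418.3 + (+0.003500)·(-125) + (-0.0003448)·(-25) = 417.87 m.
That is lower than the 418.3 m at P-1, so the point is downgradient.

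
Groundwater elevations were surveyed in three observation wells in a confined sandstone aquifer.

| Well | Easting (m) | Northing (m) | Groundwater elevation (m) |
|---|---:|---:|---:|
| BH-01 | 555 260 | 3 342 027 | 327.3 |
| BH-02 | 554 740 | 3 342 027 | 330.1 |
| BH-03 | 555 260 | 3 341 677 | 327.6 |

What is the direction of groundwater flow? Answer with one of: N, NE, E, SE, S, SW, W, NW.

E

∂h/∂x = (330.1 − 327.3) / (554740 − 555260) = -0.005385
∂h/∂y = (327.6 − 327.3) / (3341677 − 3342027) = -0.0008571
Flow = −∇h = (+0.005385 east, +0.0008571 north), which points east.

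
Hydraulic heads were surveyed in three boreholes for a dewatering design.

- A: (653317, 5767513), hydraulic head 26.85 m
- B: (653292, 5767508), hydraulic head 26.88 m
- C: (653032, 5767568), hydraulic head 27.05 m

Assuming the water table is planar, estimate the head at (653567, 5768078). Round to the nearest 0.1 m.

Taking A as reference: B−A = (-25, -5, +0.03); C−A = (-285, 55, +0.20).
Solve a·Δx + b·Δy = Δh: det = (-25)·55 − (-285)·(-5) = -2800.
∂h/∂x = [(+0.03)·55 − (+0.20)·(-5)] / -2800 = -0.0009464
∂h/∂y = [(-25)·(+0.20) − (-285)·(+0.03)] / -2800 = -0.001268
h(653567, 5768078) = 26.85 + (-0.0009464)·(250) + (-0.001268)·(565) = 26.85 -0.237 -0.716 = 25.897 m.

25.9 m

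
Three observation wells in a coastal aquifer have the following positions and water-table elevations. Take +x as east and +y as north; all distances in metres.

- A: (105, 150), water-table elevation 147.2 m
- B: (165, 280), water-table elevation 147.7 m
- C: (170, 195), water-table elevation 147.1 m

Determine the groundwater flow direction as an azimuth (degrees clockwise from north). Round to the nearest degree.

137°

Differences from A: to B (Δx, Δy, Δh) = (60, 130, +0.5); to C = (65, 45, -0.1).
Determinant of the coordinate differences = 60·45 − 65·130 = -5750.
∂h/∂x = [(+0.5)·45 − (-0.1)·130] / -5750 = -0.006174
∂h/∂y = [60·(-0.1) − 65·(+0.5)] / -5750 = +0.006696
Flow direction (−∇h) has components (+0.006174 E, -0.006696 N).
Azimuth = atan2(E, N) = atan2(+0.006174, -0.006696) = 137.3° ≈ 137°.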